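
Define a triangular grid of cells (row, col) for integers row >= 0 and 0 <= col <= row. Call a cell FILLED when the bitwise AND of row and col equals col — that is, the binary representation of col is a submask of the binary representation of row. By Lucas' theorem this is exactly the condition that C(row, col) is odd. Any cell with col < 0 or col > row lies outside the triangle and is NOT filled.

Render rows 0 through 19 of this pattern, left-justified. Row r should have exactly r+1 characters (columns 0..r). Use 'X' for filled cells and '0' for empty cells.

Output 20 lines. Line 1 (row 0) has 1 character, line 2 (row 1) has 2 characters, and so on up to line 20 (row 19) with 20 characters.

r0=0: X
r1=1: XX
r2=10: X0X
r3=11: XXXX
r4=100: X000X
r5=101: XX00XX
r6=110: X0X0X0X
r7=111: XXXXXXXX
r8=1000: X0000000X
r9=1001: XX000000XX
r10=1010: X0X00000X0X
r11=1011: XXXX0000XXXX
r12=1100: X000X000X000X
r13=1101: XX00XX00XX00XX
r14=1110: X0X0X0X0X0X0X0X
r15=1111: XXXXXXXXXXXXXXXX
r16=10000: X000000000000000X
r17=10001: XX00000000000000XX
r18=10010: X0X0000000000000X0X
r19=10011: XXXX000000000000XXXX

Answer: X
XX
X0X
XXXX
X000X
XX00XX
X0X0X0X
XXXXXXXX
X0000000X
XX000000XX
X0X00000X0X
XXXX0000XXXX
X000X000X000X
XX00XX00XX00XX
X0X0X0X0X0X0X0X
XXXXXXXXXXXXXXXX
X000000000000000X
XX00000000000000XX
X0X0000000000000X0X
XXXX000000000000XXXX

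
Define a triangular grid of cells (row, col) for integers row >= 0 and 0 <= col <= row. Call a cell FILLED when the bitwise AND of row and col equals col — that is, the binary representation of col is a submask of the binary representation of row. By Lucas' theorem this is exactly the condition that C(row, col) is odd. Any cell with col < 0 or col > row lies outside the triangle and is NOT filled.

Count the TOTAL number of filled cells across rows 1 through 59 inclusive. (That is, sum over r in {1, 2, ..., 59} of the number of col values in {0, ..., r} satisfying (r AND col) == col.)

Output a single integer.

r1=1 pc1: +2 =2
r2=10 pc1: +2 =4
r3=11 pc2: +4 =8
r4=100 pc1: +2 =10
r5=101 pc2: +4 =14
r6=110 pc2: +4 =18
r7=111 pc3: +8 =26
r8=1000 pc1: +2 =28
r9=1001 pc2: +4 =32
r10=1010 pc2: +4 =36
r11=1011 pc3: +8 =44
r12=1100 pc2: +4 =48
r13=1101 pc3: +8 =56
r14=1110 pc3: +8 =64
r15=1111 pc4: +16 =80
r16=10000 pc1: +2 =82
r17=10001 pc2: +4 =86
r18=10010 pc2: +4 =90
r19=10011 pc3: +8 =98
r20=10100 pc2: +4 =102
r21=10101 pc3: +8 =110
r22=10110 pc3: +8 =118
r23=10111 pc4: +16 =134
r24=11000 pc2: +4 =138
r25=11001 pc3: +8 =146
r26=11010 pc3: +8 =154
r27=11011 pc4: +16 =170
r28=11100 pc3: +8 =178
r29=11101 pc4: +16 =194
r30=11110 pc4: +16 =210
r31=11111 pc5: +32 =242
r32=100000 pc1: +2 =244
r33=100001 pc2: +4 =248
r34=100010 pc2: +4 =252
r35=100011 pc3: +8 =260
r36=100100 pc2: +4 =264
r37=100101 pc3: +8 =272
r38=100110 pc3: +8 =280
r39=100111 pc4: +16 =296
r40=101000 pc2: +4 =300
r41=101001 pc3: +8 =308
r42=101010 pc3: +8 =316
r43=101011 pc4: +16 =332
r44=101100 pc3: +8 =340
r45=101101 pc4: +16 =356
r46=101110 pc4: +16 =372
r47=101111 pc5: +32 =404
r48=110000 pc2: +4 =408
r49=110001 pc3: +8 =416
r50=110010 pc3: +8 =424
r51=110011 pc4: +16 =440
r52=110100 pc3: +8 =448
r53=110101 pc4: +16 =464
r54=110110 pc4: +16 =480
r55=110111 pc5: +32 =512
r56=111000 pc3: +8 =520
r57=111001 pc4: +16 =536
r58=111010 pc4: +16 =552
r59=111011 pc5: +32 =584

Answer: 584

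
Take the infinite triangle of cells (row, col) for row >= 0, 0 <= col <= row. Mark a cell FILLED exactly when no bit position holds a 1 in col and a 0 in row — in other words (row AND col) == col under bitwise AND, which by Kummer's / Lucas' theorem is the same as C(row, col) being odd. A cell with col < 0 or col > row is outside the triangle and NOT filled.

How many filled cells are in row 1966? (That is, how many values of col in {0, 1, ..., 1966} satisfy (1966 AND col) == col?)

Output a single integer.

1966 in binary = 11110101110
popcount(1966) = number of 1-bits in 11110101110 = 8
A col c satisfies (1966 AND c) == c iff every set bit of c is also set in 1966; each of the 8 set bits of 1966 can independently be on or off in c.
count = 2^8 = 256

Answer: 256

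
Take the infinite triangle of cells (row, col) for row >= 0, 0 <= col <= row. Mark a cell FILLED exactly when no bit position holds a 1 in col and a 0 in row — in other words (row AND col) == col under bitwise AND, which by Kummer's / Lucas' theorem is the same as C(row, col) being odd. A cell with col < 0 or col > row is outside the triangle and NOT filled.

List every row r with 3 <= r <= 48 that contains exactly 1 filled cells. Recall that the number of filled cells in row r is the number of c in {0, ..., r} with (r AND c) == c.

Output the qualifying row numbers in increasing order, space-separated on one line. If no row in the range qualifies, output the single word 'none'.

Answer: none

Derivation:
Row r has 2^popcount(r) filled cells, so we need popcount(r) = log2(1) = 0.
Scan r = 3..48 and keep those with exactly 0 one-bits:
r=3=11 popcount=2 -> skip
r=4=100 popcount=1 -> skip
r=5=101 popcount=2 -> skip
r=6=110 popcount=2 -> skip
r=7=111 popcount=3 -> skip
r=8=1000 popcount=1 -> skip
r=9=1001 popcount=2 -> skip
r=10=1010 popcount=2 -> skip
r=11=1011 popcount=3 -> skip
r=12=1100 popcount=2 -> skip
r=13=1101 popcount=3 -> skip
r=14=1110 popcount=3 -> skip
r=15=1111 popcount=4 -> skip
r=16=10000 popcount=1 -> skip
r=17=10001 popcount=2 -> skip
r=18=10010 popcount=2 -> skip
r=19=10011 popcount=3 -> skip
r=20=10100 popcount=2 -> skip
r=21=10101 popcount=3 -> skip
r=22=10110 popcount=3 -> skip
r=23=10111 popcount=4 -> skip
r=24=11000 popcount=2 -> skip
r=25=11001 popcount=3 -> skip
r=26=11010 popcount=3 -> skip
r=27=11011 popcount=4 -> skip
r=28=11100 popcount=3 -> skip
r=29=11101 popcount=4 -> skip
r=30=11110 popcount=4 -> skip
r=31=11111 popcount=5 -> skip
r=32=100000 popcount=1 -> skip
r=33=100001 popcount=2 -> skip
r=34=100010 popcount=2 -> skip
r=35=100011 popcount=3 -> skip
r=36=100100 popcount=2 -> skip
r=37=100101 popcount=3 -> skip
r=38=100110 popcount=3 -> skip
r=39=100111 popcount=4 -> skip
r=40=101000 popcount=2 -> skip
r=41=101001 popcount=3 -> skip
r=42=101010 popcount=3 -> skip
r=43=101011 popcount=4 -> skip
r=44=101100 popcount=3 -> skip
r=45=101101 popcount=4 -> skip
r=46=101110 popcount=4 -> skip
r=47=101111 popcount=5 -> skip
r=48=110000 popcount=2 -> skip
Kept rows: none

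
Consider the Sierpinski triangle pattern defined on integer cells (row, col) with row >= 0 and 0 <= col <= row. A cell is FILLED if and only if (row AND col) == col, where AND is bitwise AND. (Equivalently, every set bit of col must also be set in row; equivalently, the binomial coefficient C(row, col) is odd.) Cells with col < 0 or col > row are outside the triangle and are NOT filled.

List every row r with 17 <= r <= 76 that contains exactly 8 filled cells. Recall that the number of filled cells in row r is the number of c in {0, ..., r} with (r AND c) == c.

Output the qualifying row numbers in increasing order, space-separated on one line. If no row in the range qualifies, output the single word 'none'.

Row r has 2^popcount(r) filled cells, so we need popcount(r) = log2(8) = 3.
Scan r = 17..76 and keep those with exactly 3 one-bits:
r=17=10001 popcount=2 -> skip
r=18=10010 popcount=2 -> skip
r=19=10011 popcount=3 -> KEEP
r=20=10100 popcount=2 -> skip
r=21=10101 popcount=3 -> KEEP
r=22=10110 popcount=3 -> KEEP
r=23=10111 popcount=4 -> skip
r=24=11000 popcount=2 -> skip
r=25=11001 popcount=3 -> KEEP
r=26=11010 popcount=3 -> KEEP
r=27=11011 popcount=4 -> skip
r=28=11100 popcount=3 -> KEEP
r=29=11101 popcount=4 -> skip
r=30=11110 popcount=4 -> skip
r=31=11111 popcount=5 -> skip
r=32=100000 popcount=1 -> skip
r=33=100001 popcount=2 -> skip
r=34=100010 popcount=2 -> skip
r=35=100011 popcount=3 -> KEEP
r=36=100100 popcount=2 -> skip
r=37=100101 popcount=3 -> KEEP
r=38=100110 popcount=3 -> KEEP
r=39=100111 popcount=4 -> skip
r=40=101000 popcount=2 -> skip
r=41=101001 popcount=3 -> KEEP
r=42=101010 popcount=3 -> KEEP
r=43=101011 popcount=4 -> skip
r=44=101100 popcount=3 -> KEEP
r=45=101101 popcount=4 -> skip
r=46=101110 popcount=4 -> skip
r=47=101111 popcount=5 -> skip
r=48=110000 popcount=2 -> skip
r=49=110001 popcount=3 -> KEEP
r=50=110010 popcount=3 -> KEEP
r=51=110011 popcount=4 -> skip
r=52=110100 popcount=3 -> KEEP
r=53=110101 popcount=4 -> skip
r=54=110110 popcount=4 -> skip
r=55=110111 popcount=5 -> skip
r=56=111000 popcount=3 -> KEEP
r=57=111001 popcount=4 -> skip
r=58=111010 popcount=4 -> skip
r=59=111011 popcount=5 -> skip
r=60=111100 popcount=4 -> skip
r=61=111101 popcount=5 -> skip
r=62=111110 popcount=5 -> skip
r=63=111111 popcount=6 -> skip
r=64=1000000 popcount=1 -> skip
r=65=1000001 popcount=2 -> skip
r=66=1000010 popcount=2 -> skip
r=67=1000011 popcount=3 -> KEEP
r=68=1000100 popcount=2 -> skip
r=69=1000101 popcount=3 -> KEEP
r=70=1000110 popcount=3 -> KEEP
r=71=1000111 popcount=4 -> skip
r=72=1001000 popcount=2 -> skip
r=73=1001001 popcount=3 -> KEEP
r=74=1001010 popcount=3 -> KEEP
r=75=1001011 popcount=4 -> skip
r=76=1001100 popcount=3 -> KEEP
Kept rows: 19 21 22 25 26 28 35 37 38 41 42 44 49 50 52 56 67 69 70 73 74 76

Answer: 19 21 22 25 26 28 35 37 38 41 42 44 49 50 52 56 67 69 70 73 74 76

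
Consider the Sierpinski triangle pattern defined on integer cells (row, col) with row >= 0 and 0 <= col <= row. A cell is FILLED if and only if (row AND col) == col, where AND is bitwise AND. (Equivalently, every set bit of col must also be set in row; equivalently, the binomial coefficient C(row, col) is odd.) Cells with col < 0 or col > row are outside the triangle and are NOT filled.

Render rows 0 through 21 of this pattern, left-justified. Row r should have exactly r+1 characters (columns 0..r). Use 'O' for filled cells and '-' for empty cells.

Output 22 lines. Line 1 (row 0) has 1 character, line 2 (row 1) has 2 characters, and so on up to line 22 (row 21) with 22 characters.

r0=0: O
r1=1: OO
r2=10: O-O
r3=11: OOOO
r4=100: O---O
r5=101: OO--OO
r6=110: O-O-O-O
r7=111: OOOOOOOO
r8=1000: O-------O
r9=1001: OO------OO
r10=1010: O-O-----O-O
r11=1011: OOOO----OOOO
r12=1100: O---O---O---O
r13=1101: OO--OO--OO--OO
r14=1110: O-O-O-O-O-O-O-O
r15=1111: OOOOOOOOOOOOOOOO
r16=10000: O---------------O
r17=10001: OO--------------OO
r18=10010: O-O-------------O-O
r19=10011: OOOO------------OOOO
r20=10100: O---O-----------O---O
r21=10101: OO--OO----------OO--OO

Answer: O
OO
O-O
OOOO
O---O
OO--OO
O-O-O-O
OOOOOOOO
O-------O
OO------OO
O-O-----O-O
OOOO----OOOO
O---O---O---O
OO--OO--OO--OO
O-O-O-O-O-O-O-O
OOOOOOOOOOOOOOOO
O---------------O
OO--------------OO
O-O-------------O-O
OOOO------------OOOO
O---O-----------O---O
OO--OO----------OO--OO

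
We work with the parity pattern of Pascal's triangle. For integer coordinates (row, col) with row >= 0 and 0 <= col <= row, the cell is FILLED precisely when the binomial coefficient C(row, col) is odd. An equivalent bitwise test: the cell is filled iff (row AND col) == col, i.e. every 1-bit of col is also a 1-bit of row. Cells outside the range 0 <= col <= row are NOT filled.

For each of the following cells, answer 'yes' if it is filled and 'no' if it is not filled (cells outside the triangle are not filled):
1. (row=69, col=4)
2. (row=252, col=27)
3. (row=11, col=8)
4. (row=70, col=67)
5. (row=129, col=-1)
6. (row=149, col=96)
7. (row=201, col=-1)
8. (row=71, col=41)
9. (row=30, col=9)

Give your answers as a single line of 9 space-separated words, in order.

(69,4): row=0b1000101, col=0b100, row AND col = 0b100 = 4; 4 == 4 -> filled
(252,27): row=0b11111100, col=0b11011, row AND col = 0b11000 = 24; 24 != 27 -> empty
(11,8): row=0b1011, col=0b1000, row AND col = 0b1000 = 8; 8 == 8 -> filled
(70,67): row=0b1000110, col=0b1000011, row AND col = 0b1000010 = 66; 66 != 67 -> empty
(129,-1): col outside [0, 129] -> not filled
(149,96): row=0b10010101, col=0b1100000, row AND col = 0b0 = 0; 0 != 96 -> empty
(201,-1): col outside [0, 201] -> not filled
(71,41): row=0b1000111, col=0b101001, row AND col = 0b1 = 1; 1 != 41 -> empty
(30,9): row=0b11110, col=0b1001, row AND col = 0b1000 = 8; 8 != 9 -> empty

Answer: yes no yes no no no no no no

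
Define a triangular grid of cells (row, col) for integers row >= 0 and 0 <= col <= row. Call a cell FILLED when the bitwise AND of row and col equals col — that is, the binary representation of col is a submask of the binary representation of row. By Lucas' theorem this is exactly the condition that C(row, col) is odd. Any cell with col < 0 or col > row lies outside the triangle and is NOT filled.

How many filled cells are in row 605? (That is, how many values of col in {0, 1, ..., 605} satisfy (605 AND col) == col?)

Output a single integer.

605 in binary = 1001011101
popcount(605) = number of 1-bits in 1001011101 = 6
A col c satisfies (605 AND c) == c iff every set bit of c is also set in 605; each of the 6 set bits of 605 can independently be on or off in c.
count = 2^6 = 64

Answer: 64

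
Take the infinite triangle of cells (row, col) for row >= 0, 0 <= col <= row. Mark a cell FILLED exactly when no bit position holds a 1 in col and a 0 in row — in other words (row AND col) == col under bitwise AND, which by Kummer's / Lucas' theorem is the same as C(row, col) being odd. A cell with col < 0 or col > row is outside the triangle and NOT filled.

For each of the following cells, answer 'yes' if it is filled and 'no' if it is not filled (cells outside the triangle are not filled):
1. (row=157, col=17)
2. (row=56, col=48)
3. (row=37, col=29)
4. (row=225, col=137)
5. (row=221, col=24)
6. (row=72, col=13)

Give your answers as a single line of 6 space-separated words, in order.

(157,17): row=0b10011101, col=0b10001, row AND col = 0b10001 = 17; 17 == 17 -> filled
(56,48): row=0b111000, col=0b110000, row AND col = 0b110000 = 48; 48 == 48 -> filled
(37,29): row=0b100101, col=0b11101, row AND col = 0b101 = 5; 5 != 29 -> empty
(225,137): row=0b11100001, col=0b10001001, row AND col = 0b10000001 = 129; 129 != 137 -> empty
(221,24): row=0b11011101, col=0b11000, row AND col = 0b11000 = 24; 24 == 24 -> filled
(72,13): row=0b1001000, col=0b1101, row AND col = 0b1000 = 8; 8 != 13 -> empty

Answer: yes yes no no yes no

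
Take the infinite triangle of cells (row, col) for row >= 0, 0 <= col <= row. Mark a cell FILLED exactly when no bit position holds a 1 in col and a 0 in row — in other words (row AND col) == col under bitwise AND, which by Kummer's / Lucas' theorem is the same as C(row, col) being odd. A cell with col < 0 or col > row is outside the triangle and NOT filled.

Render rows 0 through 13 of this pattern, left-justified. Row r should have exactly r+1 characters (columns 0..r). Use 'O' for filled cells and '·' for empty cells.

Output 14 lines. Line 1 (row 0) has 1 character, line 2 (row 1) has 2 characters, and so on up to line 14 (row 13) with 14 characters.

Answer: O
OO
O·O
OOOO
O···O
OO··OO
O·O·O·O
OOOOOOOO
O·······O
OO······OO
O·O·····O·O
OOOO····OOOO
O···O···O···O
OO··OO··OO··OO

Derivation:
r0=0: O
r1=1: OO
r2=10: O·O
r3=11: OOOO
r4=100: O···O
r5=101: OO··OO
r6=110: O·O·O·O
r7=111: OOOOOOOO
r8=1000: O·······O
r9=1001: OO······OO
r10=1010: O·O·····O·O
r11=1011: OOOO····OOOO
r12=1100: O···O···O···O
r13=1101: OO··OO··OO··OO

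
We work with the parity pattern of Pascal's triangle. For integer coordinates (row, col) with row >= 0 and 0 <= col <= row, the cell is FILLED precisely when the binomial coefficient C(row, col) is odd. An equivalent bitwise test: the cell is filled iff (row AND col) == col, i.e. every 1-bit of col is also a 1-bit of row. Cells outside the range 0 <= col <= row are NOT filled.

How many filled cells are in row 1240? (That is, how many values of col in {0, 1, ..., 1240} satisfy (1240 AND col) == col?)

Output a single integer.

Answer: 32

Derivation:
1240 in binary = 10011011000
popcount(1240) = number of 1-bits in 10011011000 = 5
A col c satisfies (1240 AND c) == c iff every set bit of c is also set in 1240; each of the 5 set bits of 1240 can independently be on or off in c.
count = 2^5 = 32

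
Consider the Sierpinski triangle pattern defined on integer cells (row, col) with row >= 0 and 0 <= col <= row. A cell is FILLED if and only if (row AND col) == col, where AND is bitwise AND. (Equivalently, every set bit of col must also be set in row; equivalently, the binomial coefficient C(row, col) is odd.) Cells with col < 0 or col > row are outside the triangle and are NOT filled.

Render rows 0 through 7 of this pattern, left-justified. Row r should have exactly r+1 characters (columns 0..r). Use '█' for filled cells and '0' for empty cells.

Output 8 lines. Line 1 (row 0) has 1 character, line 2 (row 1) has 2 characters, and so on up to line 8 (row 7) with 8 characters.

r0=0: █
r1=1: ██
r2=10: █0█
r3=11: ████
r4=100: █000█
r5=101: ██00██
r6=110: █0█0█0█
r7=111: ████████

Answer: █
██
█0█
████
█000█
██00██
█0█0█0█
████████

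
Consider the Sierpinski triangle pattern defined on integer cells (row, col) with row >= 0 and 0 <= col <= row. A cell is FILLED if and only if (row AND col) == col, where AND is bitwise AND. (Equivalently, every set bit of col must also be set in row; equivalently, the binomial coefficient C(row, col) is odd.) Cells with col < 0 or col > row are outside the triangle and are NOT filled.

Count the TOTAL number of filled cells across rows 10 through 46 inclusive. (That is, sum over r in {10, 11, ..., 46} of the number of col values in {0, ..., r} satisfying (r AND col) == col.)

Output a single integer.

r10=1010 pc2: +4 =4
r11=1011 pc3: +8 =12
r12=1100 pc2: +4 =16
r13=1101 pc3: +8 =24
r14=1110 pc3: +8 =32
r15=1111 pc4: +16 =48
r16=10000 pc1: +2 =50
r17=10001 pc2: +4 =54
r18=10010 pc2: +4 =58
r19=10011 pc3: +8 =66
r20=10100 pc2: +4 =70
r21=10101 pc3: +8 =78
r22=10110 pc3: +8 =86
r23=10111 pc4: +16 =102
r24=11000 pc2: +4 =106
r25=11001 pc3: +8 =114
r26=11010 pc3: +8 =122
r27=11011 pc4: +16 =138
r28=11100 pc3: +8 =146
r29=11101 pc4: +16 =162
r30=11110 pc4: +16 =178
r31=11111 pc5: +32 =210
r32=100000 pc1: +2 =212
r33=100001 pc2: +4 =216
r34=100010 pc2: +4 =220
r35=100011 pc3: +8 =228
r36=100100 pc2: +4 =232
r37=100101 pc3: +8 =240
r38=100110 pc3: +8 =248
r39=100111 pc4: +16 =264
r40=101000 pc2: +4 =268
r41=101001 pc3: +8 =276
r42=101010 pc3: +8 =284
r43=101011 pc4: +16 =300
r44=101100 pc3: +8 =308
r45=101101 pc4: +16 =324
r46=101110 pc4: +16 =340

Answer: 340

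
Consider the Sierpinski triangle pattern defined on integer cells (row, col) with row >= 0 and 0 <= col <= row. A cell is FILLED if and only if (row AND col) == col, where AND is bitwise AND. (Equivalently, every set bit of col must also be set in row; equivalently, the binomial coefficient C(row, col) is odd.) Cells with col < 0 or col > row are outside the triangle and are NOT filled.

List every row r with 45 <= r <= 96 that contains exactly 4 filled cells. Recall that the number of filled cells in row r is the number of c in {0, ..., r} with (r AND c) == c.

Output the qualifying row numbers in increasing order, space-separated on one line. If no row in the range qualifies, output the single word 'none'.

Row r has 2^popcount(r) filled cells, so we need popcount(r) = log2(4) = 2.
Scan r = 45..96 and keep those with exactly 2 one-bits:
r=45=101101 popcount=4 -> skip
r=46=101110 popcount=4 -> skip
r=47=101111 popcount=5 -> skip
r=48=110000 popcount=2 -> KEEP
r=49=110001 popcount=3 -> skip
r=50=110010 popcount=3 -> skip
r=51=110011 popcount=4 -> skip
r=52=110100 popcount=3 -> skip
r=53=110101 popcount=4 -> skip
r=54=110110 popcount=4 -> skip
r=55=110111 popcount=5 -> skip
r=56=111000 popcount=3 -> skip
r=57=111001 popcount=4 -> skip
r=58=111010 popcount=4 -> skip
r=59=111011 popcount=5 -> skip
r=60=111100 popcount=4 -> skip
r=61=111101 popcount=5 -> skip
r=62=111110 popcount=5 -> skip
r=63=111111 popcount=6 -> skip
r=64=1000000 popcount=1 -> skip
r=65=1000001 popcount=2 -> KEEP
r=66=1000010 popcount=2 -> KEEP
r=67=1000011 popcount=3 -> skip
r=68=1000100 popcount=2 -> KEEP
r=69=1000101 popcount=3 -> skip
r=70=1000110 popcount=3 -> skip
r=71=1000111 popcount=4 -> skip
r=72=1001000 popcount=2 -> KEEP
r=73=1001001 popcount=3 -> skip
r=74=1001010 popcount=3 -> skip
r=75=1001011 popcount=4 -> skip
r=76=1001100 popcount=3 -> skip
r=77=1001101 popcount=4 -> skip
r=78=1001110 popcount=4 -> skip
r=79=1001111 popcount=5 -> skip
r=80=1010000 popcount=2 -> KEEP
r=81=1010001 popcount=3 -> skip
r=82=1010010 popcount=3 -> skip
r=83=1010011 popcount=4 -> skip
r=84=1010100 popcount=3 -> skip
r=85=1010101 popcount=4 -> skip
r=86=1010110 popcount=4 -> skip
r=87=1010111 popcount=5 -> skip
r=88=1011000 popcount=3 -> skip
r=89=1011001 popcount=4 -> skip
r=90=1011010 popcount=4 -> skip
r=91=1011011 popcount=5 -> skip
r=92=1011100 popcount=4 -> skip
r=93=1011101 popcount=5 -> skip
r=94=1011110 popcount=5 -> skip
r=95=1011111 popcount=6 -> skip
r=96=1100000 popcount=2 -> KEEP
Kept rows: 48 65 66 68 72 80 96

Answer: 48 65 66 68 72 80 96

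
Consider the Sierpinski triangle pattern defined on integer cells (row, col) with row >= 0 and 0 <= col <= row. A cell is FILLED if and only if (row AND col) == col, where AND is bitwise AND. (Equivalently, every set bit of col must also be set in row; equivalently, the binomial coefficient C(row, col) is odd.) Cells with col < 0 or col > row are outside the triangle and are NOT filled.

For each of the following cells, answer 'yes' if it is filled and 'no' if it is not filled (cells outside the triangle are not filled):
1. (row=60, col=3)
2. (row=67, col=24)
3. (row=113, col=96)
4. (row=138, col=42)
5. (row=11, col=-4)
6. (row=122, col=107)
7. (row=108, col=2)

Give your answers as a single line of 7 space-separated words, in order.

Answer: no no yes no no no no

Derivation:
(60,3): row=0b111100, col=0b11, row AND col = 0b0 = 0; 0 != 3 -> empty
(67,24): row=0b1000011, col=0b11000, row AND col = 0b0 = 0; 0 != 24 -> empty
(113,96): row=0b1110001, col=0b1100000, row AND col = 0b1100000 = 96; 96 == 96 -> filled
(138,42): row=0b10001010, col=0b101010, row AND col = 0b1010 = 10; 10 != 42 -> empty
(11,-4): col outside [0, 11] -> not filled
(122,107): row=0b1111010, col=0b1101011, row AND col = 0b1101010 = 106; 106 != 107 -> empty
(108,2): row=0b1101100, col=0b10, row AND col = 0b0 = 0; 0 != 2 -> empty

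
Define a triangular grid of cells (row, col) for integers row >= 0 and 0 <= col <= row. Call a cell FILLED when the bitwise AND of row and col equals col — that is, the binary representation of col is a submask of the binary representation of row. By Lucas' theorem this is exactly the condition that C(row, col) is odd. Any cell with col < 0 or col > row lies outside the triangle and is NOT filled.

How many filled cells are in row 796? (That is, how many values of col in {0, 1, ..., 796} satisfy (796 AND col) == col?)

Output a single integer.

796 in binary = 1100011100
popcount(796) = number of 1-bits in 1100011100 = 5
A col c satisfies (796 AND c) == c iff every set bit of c is also set in 796; each of the 5 set bits of 796 can independently be on or off in c.
count = 2^5 = 32

Answer: 32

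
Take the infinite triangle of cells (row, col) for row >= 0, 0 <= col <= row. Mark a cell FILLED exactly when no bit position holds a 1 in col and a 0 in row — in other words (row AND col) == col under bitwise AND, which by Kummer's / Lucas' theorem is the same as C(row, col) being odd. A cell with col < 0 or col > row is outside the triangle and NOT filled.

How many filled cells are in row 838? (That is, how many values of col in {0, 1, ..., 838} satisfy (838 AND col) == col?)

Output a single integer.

Answer: 32

Derivation:
838 in binary = 1101000110
popcount(838) = number of 1-bits in 1101000110 = 5
A col c satisfies (838 AND c) == c iff every set bit of c is also set in 838; each of the 5 set bits of 838 can independently be on or off in c.
count = 2^5 = 32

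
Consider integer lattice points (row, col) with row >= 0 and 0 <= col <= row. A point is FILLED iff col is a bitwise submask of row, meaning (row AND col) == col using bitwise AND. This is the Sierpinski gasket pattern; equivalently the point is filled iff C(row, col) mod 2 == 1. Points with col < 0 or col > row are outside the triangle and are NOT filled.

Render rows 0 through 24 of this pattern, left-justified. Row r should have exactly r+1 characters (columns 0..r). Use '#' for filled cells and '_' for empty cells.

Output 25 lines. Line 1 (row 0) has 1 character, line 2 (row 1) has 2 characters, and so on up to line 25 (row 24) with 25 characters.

Answer: #
##
#_#
####
#___#
##__##
#_#_#_#
########
#_______#
##______##
#_#_____#_#
####____####
#___#___#___#
##__##__##__##
#_#_#_#_#_#_#_#
################
#_______________#
##______________##
#_#_____________#_#
####____________####
#___#___________#___#
##__##__________##__##
#_#_#_#_________#_#_#_#
########________########
#_______#_______#_______#

Derivation:
r0=0: #
r1=1: ##
r2=10: #_#
r3=11: ####
r4=100: #___#
r5=101: ##__##
r6=110: #_#_#_#
r7=111: ########
r8=1000: #_______#
r9=1001: ##______##
r10=1010: #_#_____#_#
r11=1011: ####____####
r12=1100: #___#___#___#
r13=1101: ##__##__##__##
r14=1110: #_#_#_#_#_#_#_#
r15=1111: ################
r16=10000: #_______________#
r17=10001: ##______________##
r18=10010: #_#_____________#_#
r19=10011: ####____________####
r20=10100: #___#___________#___#
r21=10101: ##__##__________##__##
r22=10110: #_#_#_#_________#_#_#_#
r23=10111: ########________########
r24=11000: #_______#_______#_______#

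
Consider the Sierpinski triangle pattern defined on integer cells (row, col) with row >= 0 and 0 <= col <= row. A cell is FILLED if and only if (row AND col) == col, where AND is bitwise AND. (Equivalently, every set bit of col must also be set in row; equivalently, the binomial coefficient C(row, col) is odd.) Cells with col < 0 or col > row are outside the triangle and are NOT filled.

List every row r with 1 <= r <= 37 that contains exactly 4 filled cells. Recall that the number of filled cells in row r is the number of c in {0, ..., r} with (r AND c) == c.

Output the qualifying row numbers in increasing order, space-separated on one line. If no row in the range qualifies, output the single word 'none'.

Row r has 2^popcount(r) filled cells, so we need popcount(r) = log2(4) = 2.
Scan r = 1..37 and keep those with exactly 2 one-bits:
r=1=1 popcount=1 -> skip
r=2=10 popcount=1 -> skip
r=3=11 popcount=2 -> KEEP
r=4=100 popcount=1 -> skip
r=5=101 popcount=2 -> KEEP
r=6=110 popcount=2 -> KEEP
r=7=111 popcount=3 -> skip
r=8=1000 popcount=1 -> skip
r=9=1001 popcount=2 -> KEEP
r=10=1010 popcount=2 -> KEEP
r=11=1011 popcount=3 -> skip
r=12=1100 popcount=2 -> KEEP
r=13=1101 popcount=3 -> skip
r=14=1110 popcount=3 -> skip
r=15=1111 popcount=4 -> skip
r=16=10000 popcount=1 -> skip
r=17=10001 popcount=2 -> KEEP
r=18=10010 popcount=2 -> KEEP
r=19=10011 popcount=3 -> skip
r=20=10100 popcount=2 -> KEEP
r=21=10101 popcount=3 -> skip
r=22=10110 popcount=3 -> skip
r=23=10111 popcount=4 -> skip
r=24=11000 popcount=2 -> KEEP
r=25=11001 popcount=3 -> skip
r=26=11010 popcount=3 -> skip
r=27=11011 popcount=4 -> skip
r=28=11100 popcount=3 -> skip
r=29=11101 popcount=4 -> skip
r=30=11110 popcount=4 -> skip
r=31=11111 popcount=5 -> skip
r=32=100000 popcount=1 -> skip
r=33=100001 popcount=2 -> KEEP
r=34=100010 popcount=2 -> KEEP
r=35=100011 popcount=3 -> skip
r=36=100100 popcount=2 -> KEEP
r=37=100101 popcount=3 -> skip
Kept rows: 3 5 6 9 10 12 17 18 20 24 33 34 36

Answer: 3 5 6 9 10 12 17 18 20 24 33 34 36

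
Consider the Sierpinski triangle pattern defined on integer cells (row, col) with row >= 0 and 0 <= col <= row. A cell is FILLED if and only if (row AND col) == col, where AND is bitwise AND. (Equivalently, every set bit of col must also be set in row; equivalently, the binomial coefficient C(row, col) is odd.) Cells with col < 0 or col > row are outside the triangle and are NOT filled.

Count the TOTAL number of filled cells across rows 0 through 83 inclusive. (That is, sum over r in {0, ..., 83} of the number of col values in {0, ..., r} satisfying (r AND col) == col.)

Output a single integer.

r0=0 pc0: +1 =1
r1=1 pc1: +2 =3
r2=10 pc1: +2 =5
r3=11 pc2: +4 =9
r4=100 pc1: +2 =11
r5=101 pc2: +4 =15
r6=110 pc2: +4 =19
r7=111 pc3: +8 =27
r8=1000 pc1: +2 =29
r9=1001 pc2: +4 =33
r10=1010 pc2: +4 =37
r11=1011 pc3: +8 =45
r12=1100 pc2: +4 =49
r13=1101 pc3: +8 =57
r14=1110 pc3: +8 =65
r15=1111 pc4: +16 =81
r16=10000 pc1: +2 =83
r17=10001 pc2: +4 =87
r18=10010 pc2: +4 =91
r19=10011 pc3: +8 =99
r20=10100 pc2: +4 =103
r21=10101 pc3: +8 =111
r22=10110 pc3: +8 =119
r23=10111 pc4: +16 =135
r24=11000 pc2: +4 =139
r25=11001 pc3: +8 =147
r26=11010 pc3: +8 =155
r27=11011 pc4: +16 =171
r28=11100 pc3: +8 =179
r29=11101 pc4: +16 =195
r30=11110 pc4: +16 =211
r31=11111 pc5: +32 =243
r32=100000 pc1: +2 =245
r33=100001 pc2: +4 =249
r34=100010 pc2: +4 =253
r35=100011 pc3: +8 =261
r36=100100 pc2: +4 =265
r37=100101 pc3: +8 =273
r38=100110 pc3: +8 =281
r39=100111 pc4: +16 =297
r40=101000 pc2: +4 =301
r41=101001 pc3: +8 =309
r42=101010 pc3: +8 =317
r43=101011 pc4: +16 =333
r44=101100 pc3: +8 =341
r45=101101 pc4: +16 =357
r46=101110 pc4: +16 =373
r47=101111 pc5: +32 =405
r48=110000 pc2: +4 =409
r49=110001 pc3: +8 =417
r50=110010 pc3: +8 =425
r51=110011 pc4: +16 =441
r52=110100 pc3: +8 =449
r53=110101 pc4: +16 =465
r54=110110 pc4: +16 =481
r55=110111 pc5: +32 =513
r56=111000 pc3: +8 =521
r57=111001 pc4: +16 =537
r58=111010 pc4: +16 =553
r59=111011 pc5: +32 =585
r60=111100 pc4: +16 =601
r61=111101 pc5: +32 =633
r62=111110 pc5: +32 =665
r63=111111 pc6: +64 =729
r64=1000000 pc1: +2 =731
r65=1000001 pc2: +4 =735
r66=1000010 pc2: +4 =739
r67=1000011 pc3: +8 =747
r68=1000100 pc2: +4 =751
r69=1000101 pc3: +8 =759
r70=1000110 pc3: +8 =767
r71=1000111 pc4: +16 =783
r72=1001000 pc2: +4 =787
r73=1001001 pc3: +8 =795
r74=1001010 pc3: +8 =803
r75=1001011 pc4: +16 =819
r76=1001100 pc3: +8 =827
r77=1001101 pc4: +16 =843
r78=1001110 pc4: +16 =859
r79=1001111 pc5: +32 =891
r80=1010000 pc2: +4 =895
r81=1010001 pc3: +8 =903
r82=1010010 pc3: +8 =911
r83=1010011 pc4: +16 =927

Answer: 927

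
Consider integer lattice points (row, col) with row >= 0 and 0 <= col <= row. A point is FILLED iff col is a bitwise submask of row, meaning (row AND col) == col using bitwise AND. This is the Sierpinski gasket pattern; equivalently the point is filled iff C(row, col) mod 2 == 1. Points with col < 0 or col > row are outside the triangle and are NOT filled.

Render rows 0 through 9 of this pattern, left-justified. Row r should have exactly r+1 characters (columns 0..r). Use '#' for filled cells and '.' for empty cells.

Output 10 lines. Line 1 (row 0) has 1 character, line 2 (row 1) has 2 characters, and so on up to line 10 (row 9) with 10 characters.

r0=0: #
r1=1: ##
r2=10: #.#
r3=11: ####
r4=100: #...#
r5=101: ##..##
r6=110: #.#.#.#
r7=111: ########
r8=1000: #.......#
r9=1001: ##......##

Answer: #
##
#.#
####
#...#
##..##
#.#.#.#
########
#.......#
##......##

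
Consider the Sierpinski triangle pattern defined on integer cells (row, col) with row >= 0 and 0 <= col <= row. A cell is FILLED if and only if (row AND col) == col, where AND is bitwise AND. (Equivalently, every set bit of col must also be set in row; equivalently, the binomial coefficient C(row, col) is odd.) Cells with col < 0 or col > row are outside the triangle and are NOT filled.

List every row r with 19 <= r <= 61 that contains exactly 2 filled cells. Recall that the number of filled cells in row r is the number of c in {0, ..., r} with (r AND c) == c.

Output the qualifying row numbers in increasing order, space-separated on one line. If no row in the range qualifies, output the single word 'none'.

Row r has 2^popcount(r) filled cells, so we need popcount(r) = log2(2) = 1.
Scan r = 19..61 and keep those with exactly 1 one-bits:
r=19=10011 popcount=3 -> skip
r=20=10100 popcount=2 -> skip
r=21=10101 popcount=3 -> skip
r=22=10110 popcount=3 -> skip
r=23=10111 popcount=4 -> skip
r=24=11000 popcount=2 -> skip
r=25=11001 popcount=3 -> skip
r=26=11010 popcount=3 -> skip
r=27=11011 popcount=4 -> skip
r=28=11100 popcount=3 -> skip
r=29=11101 popcount=4 -> skip
r=30=11110 popcount=4 -> skip
r=31=11111 popcount=5 -> skip
r=32=100000 popcount=1 -> KEEP
r=33=100001 popcount=2 -> skip
r=34=100010 popcount=2 -> skip
r=35=100011 popcount=3 -> skip
r=36=100100 popcount=2 -> skip
r=37=100101 popcount=3 -> skip
r=38=100110 popcount=3 -> skip
r=39=100111 popcount=4 -> skip
r=40=101000 popcount=2 -> skip
r=41=101001 popcount=3 -> skip
r=42=101010 popcount=3 -> skip
r=43=101011 popcount=4 -> skip
r=44=101100 popcount=3 -> skip
r=45=101101 popcount=4 -> skip
r=46=101110 popcount=4 -> skip
r=47=101111 popcount=5 -> skip
r=48=110000 popcount=2 -> skip
r=49=110001 popcount=3 -> skip
r=50=110010 popcount=3 -> skip
r=51=110011 popcount=4 -> skip
r=52=110100 popcount=3 -> skip
r=53=110101 popcount=4 -> skip
r=54=110110 popcount=4 -> skip
r=55=110111 popcount=5 -> skip
r=56=111000 popcount=3 -> skip
r=57=111001 popcount=4 -> skip
r=58=111010 popcount=4 -> skip
r=59=111011 popcount=5 -> skip
r=60=111100 popcount=4 -> skip
r=61=111101 popcount=5 -> skip
Kept rows: 32

Answer: 32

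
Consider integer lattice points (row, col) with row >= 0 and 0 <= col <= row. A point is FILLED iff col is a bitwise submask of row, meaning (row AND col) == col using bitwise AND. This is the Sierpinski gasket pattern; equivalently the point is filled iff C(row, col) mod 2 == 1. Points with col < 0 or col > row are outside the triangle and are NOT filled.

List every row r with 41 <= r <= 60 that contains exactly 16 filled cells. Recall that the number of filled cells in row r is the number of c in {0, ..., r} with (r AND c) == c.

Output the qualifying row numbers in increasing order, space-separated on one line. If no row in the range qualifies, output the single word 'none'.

Answer: 43 45 46 51 53 54 57 58 60

Derivation:
Row r has 2^popcount(r) filled cells, so we need popcount(r) = log2(16) = 4.
Scan r = 41..60 and keep those with exactly 4 one-bits:
r=41=101001 popcount=3 -> skip
r=42=101010 popcount=3 -> skip
r=43=101011 popcount=4 -> KEEP
r=44=101100 popcount=3 -> skip
r=45=101101 popcount=4 -> KEEP
r=46=101110 popcount=4 -> KEEP
r=47=101111 popcount=5 -> skip
r=48=110000 popcount=2 -> skip
r=49=110001 popcount=3 -> skip
r=50=110010 popcount=3 -> skip
r=51=110011 popcount=4 -> KEEP
r=52=110100 popcount=3 -> skip
r=53=110101 popcount=4 -> KEEP
r=54=110110 popcount=4 -> KEEP
r=55=110111 popcount=5 -> skip
r=56=111000 popcount=3 -> skip
r=57=111001 popcount=4 -> KEEP
r=58=111010 popcount=4 -> KEEP
r=59=111011 popcount=5 -> skip
r=60=111100 popcount=4 -> KEEP
Kept rows: 43 45 46 51 53 54 57 58 60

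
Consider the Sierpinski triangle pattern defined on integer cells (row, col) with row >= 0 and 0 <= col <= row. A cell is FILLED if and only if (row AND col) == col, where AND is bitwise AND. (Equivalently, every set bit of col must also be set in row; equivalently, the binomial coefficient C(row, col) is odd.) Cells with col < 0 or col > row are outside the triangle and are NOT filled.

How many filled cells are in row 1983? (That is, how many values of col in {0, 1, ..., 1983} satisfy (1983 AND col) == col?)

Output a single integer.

Answer: 1024

Derivation:
1983 in binary = 11110111111
popcount(1983) = number of 1-bits in 11110111111 = 10
A col c satisfies (1983 AND c) == c iff every set bit of c is also set in 1983; each of the 10 set bits of 1983 can independently be on or off in c.
count = 2^10 = 1024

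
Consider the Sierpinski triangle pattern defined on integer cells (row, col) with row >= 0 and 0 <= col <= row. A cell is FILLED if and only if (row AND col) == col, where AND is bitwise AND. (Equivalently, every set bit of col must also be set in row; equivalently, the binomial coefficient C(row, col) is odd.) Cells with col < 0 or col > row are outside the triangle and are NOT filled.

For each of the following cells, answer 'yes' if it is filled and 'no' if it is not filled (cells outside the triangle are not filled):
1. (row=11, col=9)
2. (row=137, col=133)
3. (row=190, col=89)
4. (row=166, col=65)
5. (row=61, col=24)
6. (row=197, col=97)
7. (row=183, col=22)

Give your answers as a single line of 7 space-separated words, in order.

(11,9): row=0b1011, col=0b1001, row AND col = 0b1001 = 9; 9 == 9 -> filled
(137,133): row=0b10001001, col=0b10000101, row AND col = 0b10000001 = 129; 129 != 133 -> empty
(190,89): row=0b10111110, col=0b1011001, row AND col = 0b11000 = 24; 24 != 89 -> empty
(166,65): row=0b10100110, col=0b1000001, row AND col = 0b0 = 0; 0 != 65 -> empty
(61,24): row=0b111101, col=0b11000, row AND col = 0b11000 = 24; 24 == 24 -> filled
(197,97): row=0b11000101, col=0b1100001, row AND col = 0b1000001 = 65; 65 != 97 -> empty
(183,22): row=0b10110111, col=0b10110, row AND col = 0b10110 = 22; 22 == 22 -> filled

Answer: yes no no no yes no yes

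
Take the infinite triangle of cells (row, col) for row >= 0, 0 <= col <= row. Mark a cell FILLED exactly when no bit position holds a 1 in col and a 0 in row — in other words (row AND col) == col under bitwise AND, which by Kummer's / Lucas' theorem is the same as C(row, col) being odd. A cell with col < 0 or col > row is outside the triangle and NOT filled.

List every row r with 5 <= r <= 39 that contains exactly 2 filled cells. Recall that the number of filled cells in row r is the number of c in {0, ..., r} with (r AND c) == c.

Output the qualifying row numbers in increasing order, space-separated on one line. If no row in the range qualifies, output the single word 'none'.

Row r has 2^popcount(r) filled cells, so we need popcount(r) = log2(2) = 1.
Scan r = 5..39 and keep those with exactly 1 one-bits:
r=5=101 popcount=2 -> skip
r=6=110 popcount=2 -> skip
r=7=111 popcount=3 -> skip
r=8=1000 popcount=1 -> KEEP
r=9=1001 popcount=2 -> skip
r=10=1010 popcount=2 -> skip
r=11=1011 popcount=3 -> skip
r=12=1100 popcount=2 -> skip
r=13=1101 popcount=3 -> skip
r=14=1110 popcount=3 -> skip
r=15=1111 popcount=4 -> skip
r=16=10000 popcount=1 -> KEEP
r=17=10001 popcount=2 -> skip
r=18=10010 popcount=2 -> skip
r=19=10011 popcount=3 -> skip
r=20=10100 popcount=2 -> skip
r=21=10101 popcount=3 -> skip
r=22=10110 popcount=3 -> skip
r=23=10111 popcount=4 -> skip
r=24=11000 popcount=2 -> skip
r=25=11001 popcount=3 -> skip
r=26=11010 popcount=3 -> skip
r=27=11011 popcount=4 -> skip
r=28=11100 popcount=3 -> skip
r=29=11101 popcount=4 -> skip
r=30=11110 popcount=4 -> skip
r=31=11111 popcount=5 -> skip
r=32=100000 popcount=1 -> KEEP
r=33=100001 popcount=2 -> skip
r=34=100010 popcount=2 -> skip
r=35=100011 popcount=3 -> skip
r=36=100100 popcount=2 -> skip
r=37=100101 popcount=3 -> skip
r=38=100110 popcount=3 -> skip
r=39=100111 popcount=4 -> skip
Kept rows: 8 16 32

Answer: 8 16 32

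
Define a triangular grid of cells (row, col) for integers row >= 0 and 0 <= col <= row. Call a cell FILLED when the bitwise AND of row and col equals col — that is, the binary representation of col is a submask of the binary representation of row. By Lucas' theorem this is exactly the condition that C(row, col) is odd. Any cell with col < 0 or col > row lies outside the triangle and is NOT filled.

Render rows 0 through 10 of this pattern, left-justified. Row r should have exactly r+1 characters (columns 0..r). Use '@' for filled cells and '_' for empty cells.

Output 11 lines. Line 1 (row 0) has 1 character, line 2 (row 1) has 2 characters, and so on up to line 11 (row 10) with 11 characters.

r0=0: @
r1=1: @@
r2=10: @_@
r3=11: @@@@
r4=100: @___@
r5=101: @@__@@
r6=110: @_@_@_@
r7=111: @@@@@@@@
r8=1000: @_______@
r9=1001: @@______@@
r10=1010: @_@_____@_@

Answer: @
@@
@_@
@@@@
@___@
@@__@@
@_@_@_@
@@@@@@@@
@_______@
@@______@@
@_@_____@_@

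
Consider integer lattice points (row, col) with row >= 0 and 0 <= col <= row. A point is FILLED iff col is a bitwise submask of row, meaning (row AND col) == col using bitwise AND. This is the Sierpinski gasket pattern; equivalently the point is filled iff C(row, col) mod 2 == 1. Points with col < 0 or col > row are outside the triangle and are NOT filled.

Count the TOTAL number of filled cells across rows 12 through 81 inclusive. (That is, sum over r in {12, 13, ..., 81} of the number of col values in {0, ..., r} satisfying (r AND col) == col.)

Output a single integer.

Answer: 858

Derivation:
r12=1100 pc2: +4 =4
r13=1101 pc3: +8 =12
r14=1110 pc3: +8 =20
r15=1111 pc4: +16 =36
r16=10000 pc1: +2 =38
r17=10001 pc2: +4 =42
r18=10010 pc2: +4 =46
r19=10011 pc3: +8 =54
r20=10100 pc2: +4 =58
r21=10101 pc3: +8 =66
r22=10110 pc3: +8 =74
r23=10111 pc4: +16 =90
r24=11000 pc2: +4 =94
r25=11001 pc3: +8 =102
r26=11010 pc3: +8 =110
r27=11011 pc4: +16 =126
r28=11100 pc3: +8 =134
r29=11101 pc4: +16 =150
r30=11110 pc4: +16 =166
r31=11111 pc5: +32 =198
r32=100000 pc1: +2 =200
r33=100001 pc2: +4 =204
r34=100010 pc2: +4 =208
r35=100011 pc3: +8 =216
r36=100100 pc2: +4 =220
r37=100101 pc3: +8 =228
r38=100110 pc3: +8 =236
r39=100111 pc4: +16 =252
r40=101000 pc2: +4 =256
r41=101001 pc3: +8 =264
r42=101010 pc3: +8 =272
r43=101011 pc4: +16 =288
r44=101100 pc3: +8 =296
r45=101101 pc4: +16 =312
r46=101110 pc4: +16 =328
r47=101111 pc5: +32 =360
r48=110000 pc2: +4 =364
r49=110001 pc3: +8 =372
r50=110010 pc3: +8 =380
r51=110011 pc4: +16 =396
r52=110100 pc3: +8 =404
r53=110101 pc4: +16 =420
r54=110110 pc4: +16 =436
r55=110111 pc5: +32 =468
r56=111000 pc3: +8 =476
r57=111001 pc4: +16 =492
r58=111010 pc4: +16 =508
r59=111011 pc5: +32 =540
r60=111100 pc4: +16 =556
r61=111101 pc5: +32 =588
r62=111110 pc5: +32 =620
r63=111111 pc6: +64 =684
r64=1000000 pc1: +2 =686
r65=1000001 pc2: +4 =690
r66=1000010 pc2: +4 =694
r67=1000011 pc3: +8 =702
r68=1000100 pc2: +4 =706
r69=1000101 pc3: +8 =714
r70=1000110 pc3: +8 =722
r71=1000111 pc4: +16 =738
r72=1001000 pc2: +4 =742
r73=1001001 pc3: +8 =750
r74=1001010 pc3: +8 =758
r75=1001011 pc4: +16 =774
r76=1001100 pc3: +8 =782
r77=1001101 pc4: +16 =798
r78=1001110 pc4: +16 =814
r79=1001111 pc5: +32 =846
r80=1010000 pc2: +4 =850
r81=1010001 pc3: +8 =858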